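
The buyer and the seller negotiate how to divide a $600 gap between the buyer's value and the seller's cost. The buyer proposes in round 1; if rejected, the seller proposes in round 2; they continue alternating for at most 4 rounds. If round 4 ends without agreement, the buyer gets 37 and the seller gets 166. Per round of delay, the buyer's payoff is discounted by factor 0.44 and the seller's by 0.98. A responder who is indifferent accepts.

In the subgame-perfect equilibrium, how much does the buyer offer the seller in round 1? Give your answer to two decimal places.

567.19

Round 4 (the seller proposes): the buyer gets 37 if talks fail, so the seller offers 37 and keeps 563.
Round 3 (the buyer proposes): the seller can get 563 next round, worth 0.98 × 563 = 551.74 now; the buyer offers that and keeps 48.26.
Round 2 (the seller proposes): the buyer can get 48.26 next round, worth 0.44 × 48.26 = 21.2344 now. The seller offers 21.2344 and keeps 600 − 21.2344 = 578.7656.
Round 1 (the buyer proposes): the seller can get 578.7656 next round, worth 0.98 × 578.7656 = 567.190288 now. The buyer offers 567.190288 and keeps 600 − 567.190288 = 32.809712.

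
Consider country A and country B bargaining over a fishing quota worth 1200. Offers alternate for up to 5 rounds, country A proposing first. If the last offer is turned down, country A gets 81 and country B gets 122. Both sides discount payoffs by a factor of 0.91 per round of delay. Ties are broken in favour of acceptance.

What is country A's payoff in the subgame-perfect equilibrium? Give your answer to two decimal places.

936.67

Round 5 (country A proposes): country B gets 122 if talks fail, so country A offers 122 and keeps 1078.
Round 4 (country B proposes): country A can get 1078 next round, worth 0.91 × 1078 = 980.98 now; country B offers that and keeps 219.02.
Round 3 (country A proposes): country B can get 219.02 next round, worth 0.91 × 219.02 = 199.3082 now. Country A offers 199.3082 and keeps 1200 − 199.3082 = 1000.6918.
Round 2 (country B proposes): country A can get 1000.6918 next round, worth 0.91 × 1000.6918 = 910.629538 now; country B offers that and keeps 289.370462.
Round 1 (country A proposes): country B can get 289.370462 next round, worth 0.91 × 289.370462 = 263.32712042 now, so country A offers 263.32712042, keeping 936.67287958.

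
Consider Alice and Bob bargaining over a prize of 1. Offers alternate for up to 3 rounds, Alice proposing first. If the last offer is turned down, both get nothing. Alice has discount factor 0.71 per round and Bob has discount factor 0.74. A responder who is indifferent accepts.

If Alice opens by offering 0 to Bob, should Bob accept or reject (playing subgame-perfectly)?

Reject

Round 3 (Alice proposes): Bob will accept anything ≥ 0, so Alice offers 0 and keeps 1.
Round 2 (Bob proposes): Alice can get 1 next round, worth 0.71 × 1 = 0.71 now, so Bob offers 0.71, keeping 0.29.
So by rejecting in round 1, Bob gets 0.29 next round, worth 0.74 × 0.29 = 0.2146 now.
Offer 0 < 0.2146, so Bob rejects.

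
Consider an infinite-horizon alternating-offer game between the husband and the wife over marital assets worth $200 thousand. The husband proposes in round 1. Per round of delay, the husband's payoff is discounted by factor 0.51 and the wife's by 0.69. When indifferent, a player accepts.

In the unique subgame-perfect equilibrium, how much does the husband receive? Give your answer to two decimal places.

95.66

When the husband proposes, the wife accepts any offer worth at least 0.69 times what the wife would get by proposing next round; and vice versa.
This gives x = 200 − 0.69y and y = 200 − 0.51x, where x and y are each side's share when it proposes.
Hence (1 − 0.69·0.51)x = 200(1 − 0.69), i.e. 0.6481·x = 62.
x ≈ 95.6642; the wife's share is 200 − x ≈ 104.3358.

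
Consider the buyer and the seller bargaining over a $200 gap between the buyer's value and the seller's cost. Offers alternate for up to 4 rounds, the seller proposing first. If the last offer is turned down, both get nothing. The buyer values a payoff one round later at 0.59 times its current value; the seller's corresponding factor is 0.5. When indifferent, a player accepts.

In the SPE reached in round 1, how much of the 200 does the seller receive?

106.19

Round 4 (the buyer proposes): the seller will accept anything ≥ 0, so the buyer offers 0 and keeps 200.
Round 3 (the seller proposes): the buyer can get 200 next round, worth 0.59 × 200 = 118 now; the seller offers that and keeps 82.
Round 2 (the buyer proposes): the seller can get 82 next round, worth 0.5 × 82 = 41 now; the buyer offers that and keeps 159.
Round 1 (the seller proposes): the buyer can get 159 next round, worth 0.59 × 159 = 93.81 now; the seller offers that and keeps 106.19.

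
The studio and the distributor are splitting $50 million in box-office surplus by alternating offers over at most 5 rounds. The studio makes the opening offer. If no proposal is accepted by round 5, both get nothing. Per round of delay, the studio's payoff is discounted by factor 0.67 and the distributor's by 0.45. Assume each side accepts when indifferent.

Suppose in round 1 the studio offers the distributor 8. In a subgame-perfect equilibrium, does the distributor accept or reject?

Round 5 (the studio proposes): the distributor will accept anything ≥ 0, so the studio offers 0 and keeps 50.
Round 4 (the distributor proposes): the studio can get 50 next round, worth 0.67 × 50 = 33.5 now, so the distributor offers 33.5, keeping 16.5.
Round 3 (the studio proposes): the distributor can get 16.5 next round, worth 0.45 × 16.5 = 7.425 now. The studio offers 7.425 and keeps 50 − 7.425 = 42.575.
Round 2 (the distributor proposes): the studio can get 42.575 next round, worth 0.67 × 42.575 = 28.52525 now. The distributor offers 28.52525 and keeps 50 − 28.52525 = 21.47475.
So by rejecting in round 1, the distributor gets 21.47475 next round, worth 0.45 × 21.47475 = 9.6636375 now.
Offer 8 < 9.6636375, so the distributor rejects.

Reject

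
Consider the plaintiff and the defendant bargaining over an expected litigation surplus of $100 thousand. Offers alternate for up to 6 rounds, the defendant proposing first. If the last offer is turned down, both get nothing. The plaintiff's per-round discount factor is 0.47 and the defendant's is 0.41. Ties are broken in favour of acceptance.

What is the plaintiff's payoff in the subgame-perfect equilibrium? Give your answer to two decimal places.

Work backward from the last round.
Round 6 (the plaintiff proposes): rejection yields 0 for the defendant; the plaintiff offers 0 and keeps 100.
Round 5 (the defendant proposes): the plaintiff can get 100 next round, worth 0.47 × 100 = 47 now. The defendant offers 47 and keeps 100 − 47 = 53.
Round 4 (the plaintiff proposes): the defendant can get 53 next round, worth 0.41 × 53 = 21.73 now; the plaintiff offers that and keeps 78.27.
Round 3 (the defendant proposes): the plaintiff can get 78.27 next round, worth 0.47 × 78.27 = 36.7869 now. The defendant offers 36.7869 and keeps 100 − 36.7869 = 63.2131.
Round 2 (the plaintiff proposes): the defendant can get 63.2131 next round, worth 0.41 × 63.2131 = 25.917371 now. The plaintiff offers 25.917371 and keeps 100 − 25.917371 = 74.082629.
Round 1 (the defendant proposes): the plaintiff can get 74.082629 next round, worth 0.47 × 74.082629 = 34.81883563 now, so the defendant offers 34.81883563, keeping 65.18116437.

34.82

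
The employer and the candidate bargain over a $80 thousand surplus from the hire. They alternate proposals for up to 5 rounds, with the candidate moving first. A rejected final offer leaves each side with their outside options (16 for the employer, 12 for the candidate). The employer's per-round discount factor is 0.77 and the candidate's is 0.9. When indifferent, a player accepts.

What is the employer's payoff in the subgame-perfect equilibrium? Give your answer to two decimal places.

18.11

Work backward from the last round.
Round 5 (the candidate proposes): the employer gets 16 if talks fail, so the candidate offers 16 and keeps 64.
Round 4 (the employer proposes): the candidate can get 64 next round, worth 0.9 × 64 = 57.6 now, so the employer offers 57.6, keeping 22.4.
Round 3 (the candidate proposes): the employer can get 22.4 next round, worth 0.77 × 22.4 = 17.248 now, so the candidate offers 17.248, keeping 62.752.
Round 2 (the employer proposes): the candidate can get 62.752 next round, worth 0.9 × 62.752 = 56.4768 now. The employer offers 56.4768 and keeps 80 − 56.4768 = 23.5232.
Round 1 (the candidate proposes): the employer can get 23.5232 next round, worth 0.77 × 23.5232 = 18.112864 now. The candidate offers 18.112864 and keeps 80 − 18.112864 = 61.887136.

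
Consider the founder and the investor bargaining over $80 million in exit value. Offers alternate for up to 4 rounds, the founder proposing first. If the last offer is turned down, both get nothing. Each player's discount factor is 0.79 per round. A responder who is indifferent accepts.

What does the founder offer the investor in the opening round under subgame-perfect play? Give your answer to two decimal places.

52.72

Round 4 (the investor proposes): the founder will accept anything ≥ 0, so the investor offers 0 and keeps 80.
Round 3 (the founder proposes): the investor can get 80 next round, worth 0.79 × 80 = 63.2 now, so the founder offers 63.2, keeping 16.8.
Round 2 (the investor proposes): the founder can get 16.8 next round, worth 0.79 × 16.8 = 13.272 now, so the investor offers 13.272, keeping 66.728.
Round 1 (the founder proposes): the investor can get 66.728 next round, worth 0.79 × 66.728 = 52.71512 now. The founder offers 52.71512 and keeps 80 − 52.71512 = 27.28488.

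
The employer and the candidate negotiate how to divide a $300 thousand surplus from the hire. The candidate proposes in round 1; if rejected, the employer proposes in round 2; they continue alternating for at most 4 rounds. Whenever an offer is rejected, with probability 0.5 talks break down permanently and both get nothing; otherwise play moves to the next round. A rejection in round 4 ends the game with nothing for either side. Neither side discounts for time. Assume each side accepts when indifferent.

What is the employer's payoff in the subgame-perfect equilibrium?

Round 4 (the employer proposes): the candidate will accept anything ≥ 0, so the employer offers 0 and keeps 300.
Round 3 (the candidate proposes): rejecting gives the employer an expected 0.5 × 300 = 150, so the candidate offers 150, keeping 150.
Round 2 (the employer proposes): rejecting gives the candidate an expected 0.5 × 150 = 75; the employer offers that and keeps 225.
Round 1 (the candidate proposes): rejecting gives the employer an expected 0.5 × 225 = 112.5. The candidate offers 112.5 and keeps 300 − 112.5 = 187.5.

112.5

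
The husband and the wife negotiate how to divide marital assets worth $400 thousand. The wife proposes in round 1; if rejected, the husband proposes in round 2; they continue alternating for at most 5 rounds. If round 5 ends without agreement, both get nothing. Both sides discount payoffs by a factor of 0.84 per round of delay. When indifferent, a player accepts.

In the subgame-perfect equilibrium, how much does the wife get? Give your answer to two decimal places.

308.31

Round 5 (the wife proposes): the husband will accept anything ≥ 0, so the wife offers 0 and keeps 400.
Round 4 (the husband proposes): the wife can get 400 next round, worth 0.84 × 400 = 336 now, so the husband offers 336, keeping 64.
Round 3 (the wife proposes): the husband can get 64 next round, worth 0.84 × 64 = 53.76 now; the wife offers that and keeps 346.24.
Round 2 (the husband proposes): the wife can get 346.24 next round, worth 0.84 × 346.24 = 290.8416 now, so the husband offers 290.8416, keeping 109.1584.
Round 1 (the wife proposes): the husband can get 109.1584 next round, worth 0.84 × 109.1584 = 91.693056 now; the wife offers that and keeps 308.306944.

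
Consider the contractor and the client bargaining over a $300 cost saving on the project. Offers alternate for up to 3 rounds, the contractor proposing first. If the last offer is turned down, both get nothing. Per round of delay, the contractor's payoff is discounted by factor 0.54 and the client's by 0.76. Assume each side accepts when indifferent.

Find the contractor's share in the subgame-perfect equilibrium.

Round 3 (the contractor proposes): rejection yields 0 for the client; the contractor offers 0 and keeps 300.
Round 2 (the client proposes): the contractor can get 300 next round, worth 0.54 × 300 = 162 now, so the client offers 162, keeping 138.
Round 1 (the contractor proposes): the client can get 138 next round, worth 0.76 × 138 = 104.88 now; the contractor offers that and keeps 195.12.

195.12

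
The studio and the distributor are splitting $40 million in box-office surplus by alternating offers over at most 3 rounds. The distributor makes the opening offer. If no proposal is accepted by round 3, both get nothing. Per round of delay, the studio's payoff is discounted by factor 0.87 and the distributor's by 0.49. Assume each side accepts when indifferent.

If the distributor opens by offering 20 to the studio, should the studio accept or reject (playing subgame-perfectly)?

Accept

Round 3 (the distributor proposes): the studio will accept anything ≥ 0, so the distributor offers 0 and keeps 40.
Round 2 (the studio proposes): the distributor can get 40 next round, worth 0.49 × 40 = 19.6 now. The studio offers 19.6 and keeps 40 − 19.6 = 20.4.
So by rejecting in round 1, the studio gets 20.4 next round, worth 0.87 × 20.4 = 17.748 now.
Offer 20 ≥ 17.748, so the studio accepts.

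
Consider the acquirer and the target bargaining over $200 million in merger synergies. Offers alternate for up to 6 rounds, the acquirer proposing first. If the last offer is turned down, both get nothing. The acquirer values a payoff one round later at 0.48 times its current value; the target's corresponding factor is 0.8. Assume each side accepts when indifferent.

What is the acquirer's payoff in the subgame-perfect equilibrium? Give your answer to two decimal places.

61.26

Round 6 (the target proposes): rejection yields 0 for the acquirer; the target offers 0 and keeps 200.
Round 5 (the acquirer proposes): the target can get 200 next round, worth 0.8 × 200 = 160 now. The acquirer offers 160 and keeps 200 − 160 = 40.
Round 4 (the target proposes): the acquirer can get 40 next round, worth 0.48 × 40 = 19.2 now; the target offers that and keeps 180.8.
Round 3 (the acquirer proposes): the target can get 180.8 next round, worth 0.8 × 180.8 = 144.64 now. The acquirer offers 144.64 and keeps 200 − 144.64 = 55.36.
Round 2 (the target proposes): the acquirer can get 55.36 next round, worth 0.48 × 55.36 = 26.5728 now. The target offers 26.5728 and keeps 200 − 26.5728 = 173.4272.
Round 1 (the acquirer proposes): the target can get 173.4272 next round, worth 0.8 × 173.4272 = 138.74176 now, so the acquirer offers 138.74176, keeping 61.25824.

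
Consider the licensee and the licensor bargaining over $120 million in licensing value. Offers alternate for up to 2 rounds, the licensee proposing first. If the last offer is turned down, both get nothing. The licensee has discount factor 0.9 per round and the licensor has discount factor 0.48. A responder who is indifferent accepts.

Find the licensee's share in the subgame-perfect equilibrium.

62.4

Solve by backward induction from round 2.
Round 2 (the licensor proposes): the licensee will accept anything ≥ 0, so the licensor offers 0 and keeps 120.
Round 1 (the licensee proposes): the licensor can get 120 next round, worth 0.48 × 120 = 57.6 now, so the licensee offers 57.6, keeping 62.4.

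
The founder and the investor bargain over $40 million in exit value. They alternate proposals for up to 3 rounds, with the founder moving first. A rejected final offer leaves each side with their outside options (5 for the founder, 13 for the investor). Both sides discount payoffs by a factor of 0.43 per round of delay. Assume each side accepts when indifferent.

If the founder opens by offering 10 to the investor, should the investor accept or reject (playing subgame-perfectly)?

Work out the investor's continuation value if the offer is rejected.
Round 3 (the founder proposes): the investor gets 13 if talks fail, so the founder offers 13 and keeps 27.
Round 2 (the investor proposes): the founder can get 27 next round, worth 0.43 × 27 = 11.61 now, so the investor offers 11.61, keeping 28.39.
So by rejecting in round 1, the investor gets 28.39 next round, worth 0.43 × 28.39 = 12.2077 now.
Offer 10 < 12.2077, so the investor rejects.

Reject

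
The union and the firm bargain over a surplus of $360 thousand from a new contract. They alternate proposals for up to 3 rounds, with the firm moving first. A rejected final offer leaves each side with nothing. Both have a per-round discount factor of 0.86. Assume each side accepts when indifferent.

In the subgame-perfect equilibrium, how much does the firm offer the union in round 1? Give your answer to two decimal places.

43.34

Work backward from the last round.
Round 3 (the firm proposes): rejection yields 0 for the union; the firm offers 0 and keeps 360.
Round 2 (the union proposes): the firm can get 360 next round, worth 0.86 × 360 = 309.6 now, so the union offers 309.6, keeping 50.4.
Round 1 (the firm proposes): the union can get 50.4 next round, worth 0.86 × 50.4 = 43.344 now; the firm offers that and keeps 316.656.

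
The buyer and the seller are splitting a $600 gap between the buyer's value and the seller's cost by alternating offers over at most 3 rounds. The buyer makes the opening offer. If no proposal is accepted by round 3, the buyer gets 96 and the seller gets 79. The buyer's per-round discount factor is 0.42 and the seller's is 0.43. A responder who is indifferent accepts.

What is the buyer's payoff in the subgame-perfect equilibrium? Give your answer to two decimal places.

By backward induction:
Round 3 (the buyer proposes): the seller gets 79 if talks fail, so the buyer offers 79 and keeps 521.
Round 2 (the seller proposes): the buyer can get 521 next round, worth 0.42 × 521 = 218.82 now. The seller offers 218.82 and keeps 600 − 218.82 = 381.18.
Round 1 (the buyer proposes): the seller can get 381.18 next round, worth 0.43 × 381.18 = 163.9074 now, so the buyer offers 163.9074, keeping 436.0926.

436.09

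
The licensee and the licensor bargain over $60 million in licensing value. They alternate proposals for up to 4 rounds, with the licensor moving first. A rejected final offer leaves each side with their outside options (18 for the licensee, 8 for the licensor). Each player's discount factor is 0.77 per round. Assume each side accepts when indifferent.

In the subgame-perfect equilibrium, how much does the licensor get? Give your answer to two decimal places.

Round 4 (the licensee proposes): the licensor gets 8 if talks fail, so the licensee offers 8 and keeps 52.
Round 3 (the licensor proposes): the licensee can get 52 next round, worth 0.77 × 52 = 40.04 now; the licensor offers that and keeps 19.96.
Round 2 (the licensee proposes): the licensor can get 19.96 next round, worth 0.77 × 19.96 = 15.3692 now; the licensee offers that and keeps 44.6308.
Round 1 (the licensor proposes): the licensee can get 44.6308 next round, worth 0.77 × 44.6308 = 34.365716 now, so the licensor offers 34.365716, keeping 25.634284.

25.63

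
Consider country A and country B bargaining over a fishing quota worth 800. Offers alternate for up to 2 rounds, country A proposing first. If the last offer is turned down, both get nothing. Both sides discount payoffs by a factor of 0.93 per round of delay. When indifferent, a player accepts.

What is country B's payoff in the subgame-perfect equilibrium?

744

By backward induction:
Round 2 (country B proposes): country A will accept anything ≥ 0, so country B offers 0 and keeps 800.
Round 1 (country A proposes): country B can get 800 next round, worth 0.93 × 800 = 744 now, so country A offers 744, keeping 56.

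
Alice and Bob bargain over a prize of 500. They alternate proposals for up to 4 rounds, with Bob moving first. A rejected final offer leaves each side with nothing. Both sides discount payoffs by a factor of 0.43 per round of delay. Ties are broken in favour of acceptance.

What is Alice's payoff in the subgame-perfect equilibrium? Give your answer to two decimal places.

Round 4 (Alice proposes): rejection yields 0 for Bob; Alice offers 0 and keeps 500.
Round 3 (Bob proposes): Alice can get 500 next round, worth 0.43 × 500 = 215 now; Bob offers that and keeps 285.
Round 2 (Alice proposes): Bob can get 285 next round, worth 0.43 × 285 = 122.55 now, so Alice offers 122.55, keeping 377.45.
Round 1 (Bob proposes): Alice can get 377.45 next round, worth 0.43 × 377.45 = 162.3035 now; Bob offers that and keeps 337.6965.

162.30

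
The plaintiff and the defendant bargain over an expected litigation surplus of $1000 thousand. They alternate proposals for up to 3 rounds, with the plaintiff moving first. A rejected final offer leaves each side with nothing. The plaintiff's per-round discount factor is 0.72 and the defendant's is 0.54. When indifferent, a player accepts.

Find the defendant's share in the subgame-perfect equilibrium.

By backward induction:
Round 3 (the plaintiff proposes): the defendant will accept anything ≥ 0, so the plaintiff offers 0 and keeps 1000.
Round 2 (the defendant proposes): the plaintiff can get 1000 next round, worth 0.72 × 1000 = 720 now, so the defendant offers 720, keeping 280.
Round 1 (the plaintiff proposes): the defendant can get 280 next round, worth 0.54 × 280 = 151.2 now, so the plaintiff offers 151.2, keeping 848.8.

151.2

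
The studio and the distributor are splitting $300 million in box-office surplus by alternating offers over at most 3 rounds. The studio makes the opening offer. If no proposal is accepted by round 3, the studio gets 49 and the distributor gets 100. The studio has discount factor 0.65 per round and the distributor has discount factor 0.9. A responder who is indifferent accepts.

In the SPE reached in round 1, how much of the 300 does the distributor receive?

153

By backward induction:
Round 3 (the studio proposes): the distributor gets 100 if talks fail, so the studio offers 100 and keeps 200.
Round 2 (the distributor proposes): the studio can get 200 next round, worth 0.65 × 200 = 130 now; the distributor offers that and keeps 170.
Round 1 (the studio proposes): the distributor can get 170 next round, worth 0.9 × 170 = 153 now; the studio offers that and keeps 147.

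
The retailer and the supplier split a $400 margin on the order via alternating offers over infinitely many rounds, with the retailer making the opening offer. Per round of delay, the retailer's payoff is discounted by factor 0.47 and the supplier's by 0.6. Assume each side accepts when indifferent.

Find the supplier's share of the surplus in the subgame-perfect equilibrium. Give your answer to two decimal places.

177.16

Let x be the retailer's share when the retailer proposes and y be the supplier's share when the supplier proposes.
The supplier accepts iff offered ≥ 0.6·y, so x = 400 − 0.6y. Symmetrically y = 400 − 0.47x.
Substituting: x = 400 − 0.6(400 − 0.47x), giving x(1 − 0.47·0.6) = 400(1 − 0.6).
So x = 400 × 0.4 / 0.718 ≈ 222.8412, and the supplier receives 400 − x ≈ 177.1588.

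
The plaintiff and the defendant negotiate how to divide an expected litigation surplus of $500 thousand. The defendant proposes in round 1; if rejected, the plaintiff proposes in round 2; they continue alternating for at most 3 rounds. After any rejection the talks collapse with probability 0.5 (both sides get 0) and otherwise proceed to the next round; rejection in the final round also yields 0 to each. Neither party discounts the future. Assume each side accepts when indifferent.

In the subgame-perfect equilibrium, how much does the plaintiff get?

Round 3 (the defendant proposes): rejection yields 0 for the plaintiff; the defendant offers 0 and keeps 500.
Round 2 (the plaintiff proposes): rejecting gives the defendant an expected 0.5 × 500 = 250. The plaintiff offers 250 and keeps 500 − 250 = 250.
Round 1 (the defendant proposes): rejecting gives the plaintiff an expected 0.5 × 250 = 125; the defendant offers that and keeps 375.

125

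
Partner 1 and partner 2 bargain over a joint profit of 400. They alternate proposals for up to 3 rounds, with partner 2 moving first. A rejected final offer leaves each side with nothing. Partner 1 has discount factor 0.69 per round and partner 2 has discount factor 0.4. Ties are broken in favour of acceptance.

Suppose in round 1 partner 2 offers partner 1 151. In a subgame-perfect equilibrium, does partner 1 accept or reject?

Work out partner 1's continuation value if the offer is rejected.
Round 3 (partner 2 proposes): rejection yields 0 for partner 1; partner 2 offers 0 and keeps 400.
Round 2 (partner 1 proposes): partner 2 can get 400 next round, worth 0.4 × 400 = 160 now; partner 1 offers that and keeps 240.
So by rejecting in round 1, partner 1 gets 240 next round, worth 0.69 × 240 = 165.6 now.
Offer 151 < 165.6, so partner 1 rejects.

Reject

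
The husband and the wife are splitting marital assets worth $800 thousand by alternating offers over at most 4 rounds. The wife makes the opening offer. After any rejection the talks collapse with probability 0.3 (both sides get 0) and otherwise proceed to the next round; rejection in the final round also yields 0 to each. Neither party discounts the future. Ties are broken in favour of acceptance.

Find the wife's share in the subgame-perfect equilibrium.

357.6

Round 4 (the husband proposes): rejection yields 0 for the wife; the husband offers 0 and keeps 800.
Round 3 (the wife proposes): rejecting gives the husband an expected 0.7 × 800 = 560, so the wife offers 560, keeping 240.
Round 2 (the husband proposes): rejecting gives the wife an expected 0.7 × 240 = 168; the husband offers that and keeps 632.
Round 1 (the wife proposes): rejecting gives the husband an expected 0.7 × 632 = 442.4. The wife offers 442.4 and keeps 800 − 442.4 = 357.6.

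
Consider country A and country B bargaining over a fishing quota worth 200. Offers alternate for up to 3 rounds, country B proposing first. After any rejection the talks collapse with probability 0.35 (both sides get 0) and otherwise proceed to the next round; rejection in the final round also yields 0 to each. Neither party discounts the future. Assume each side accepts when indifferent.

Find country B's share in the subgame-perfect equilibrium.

By backward induction:
Round 3 (country B proposes): rejection yields 0 for country A; country B offers 0 and keeps 200.
Round 2 (country A proposes): rejecting gives country B an expected 0.65 × 200 = 130. Country A offers 130 and keeps 200 − 130 = 70.
Round 1 (country B proposes): rejecting gives country A an expected 0.65 × 70 = 45.5. Country B offers 45.5 and keeps 200 − 45.5 = 154.5.

154.5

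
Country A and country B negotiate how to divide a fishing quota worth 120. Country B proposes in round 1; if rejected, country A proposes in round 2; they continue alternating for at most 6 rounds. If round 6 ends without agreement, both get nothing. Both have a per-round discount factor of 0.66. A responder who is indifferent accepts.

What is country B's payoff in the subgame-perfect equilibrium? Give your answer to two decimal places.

Round 6 (country A proposes): rejection yields 0 for country B; country A offers 0 and keeps 120.
Round 5 (country B proposes): country A can get 120 next round, worth 0.66 × 120 = 79.2 now. Country B offers 79.2 and keeps 120 − 79.2 = 40.8.
Round 4 (country A proposes): country B can get 40.8 next round, worth 0.66 × 40.8 = 26.928 now; country A offers that and keeps 93.072.
Round 3 (country B proposes): country A can get 93.072 next round, worth 0.66 × 93.072 = 61.42752 now; country B offers that and keeps 58.57248.
Round 2 (country A proposes): country B can get 58.57248 next round, worth 0.66 × 58.57248 = 38.6578368 now, so country A offers 38.6578368, keeping 81.3421632.
Round 1 (country B proposes): country A can get 81.3421632 next round, worth 0.66 × 81.3421632 = 53.685827712 now. Country B offers 53.685827712 and keeps 120 − 53.685827712 = 66.314172288.

66.31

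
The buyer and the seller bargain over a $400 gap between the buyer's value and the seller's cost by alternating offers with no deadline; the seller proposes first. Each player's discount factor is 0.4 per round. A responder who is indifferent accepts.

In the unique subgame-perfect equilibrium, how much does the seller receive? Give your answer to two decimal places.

When the seller proposes, the buyer accepts any offer worth at least 0.4 times what the buyer would get by proposing next round; and vice versa.
This gives x = 400 − 0.4y and y = 400 − 0.4x, where x and y are each side's share when it proposes.
Hence (1 − 0.4·0.4)x = 400(1 − 0.4), i.e. 0.84·x = 240.
x ≈ 285.7143; the buyer's share is 400 − x ≈ 114.2857.

285.71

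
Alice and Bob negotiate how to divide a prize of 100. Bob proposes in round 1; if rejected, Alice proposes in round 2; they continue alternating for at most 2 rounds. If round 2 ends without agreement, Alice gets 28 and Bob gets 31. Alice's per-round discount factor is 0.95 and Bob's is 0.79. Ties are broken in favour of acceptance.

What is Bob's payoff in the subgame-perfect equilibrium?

34.45

Round 2 (Alice proposes): Bob gets 31 if talks fail, so Alice offers 31 and keeps 69.
Round 1 (Bob proposes): Alice can get 69 next round, worth 0.95 × 69 = 65.55 now; Bob offers that and keeps 34.45.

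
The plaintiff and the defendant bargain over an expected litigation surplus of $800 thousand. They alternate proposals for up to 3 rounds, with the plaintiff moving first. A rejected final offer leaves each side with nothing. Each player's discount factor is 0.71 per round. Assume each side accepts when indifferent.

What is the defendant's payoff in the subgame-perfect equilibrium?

Round 3 (the plaintiff proposes): rejection yields 0 for the defendant; the plaintiff offers 0 and keeps 800.
Round 2 (the defendant proposes): the plaintiff can get 800 next round, worth 0.71 × 800 = 568 now; the defendant offers that and keeps 232.
Round 1 (the plaintiff proposes): the defendant can get 232 next round, worth 0.71 × 232 = 164.72 now; the plaintiff offers that and keeps 635.28.

164.72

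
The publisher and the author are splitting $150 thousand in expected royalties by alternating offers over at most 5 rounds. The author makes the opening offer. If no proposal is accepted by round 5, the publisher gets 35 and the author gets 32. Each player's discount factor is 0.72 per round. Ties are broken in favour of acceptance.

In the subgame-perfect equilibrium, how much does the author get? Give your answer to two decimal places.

94.68

Round 5 (the author proposes): the publisher gets 35 if talks fail, so the author offers 35 and keeps 115.
Round 4 (the publisher proposes): the author can get 115 next round, worth 0.72 × 115 = 82.8 now. The publisher offers 82.8 and keeps 150 − 82.8 = 67.2.
Round 3 (the author proposes): the publisher can get 67.2 next round, worth 0.72 × 67.2 = 48.384 now. The author offers 48.384 and keeps 150 − 48.384 = 101.616.
Round 2 (the publisher proposes): the author can get 101.616 next round, worth 0.72 × 101.616 = 73.16352 now, so the publisher offers 73.16352, keeping 76.83648.
Round 1 (the author proposes): the publisher can get 76.83648 next round, worth 0.72 × 76.83648 = 55.3222656 now. The author offers 55.3222656 and keeps 150 − 55.3222656 = 94.6777344.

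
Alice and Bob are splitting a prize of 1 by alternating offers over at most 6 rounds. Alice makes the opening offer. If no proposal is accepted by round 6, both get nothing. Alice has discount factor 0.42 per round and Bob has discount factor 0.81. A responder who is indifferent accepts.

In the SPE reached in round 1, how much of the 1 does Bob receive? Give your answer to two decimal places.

0.72

Round 6 (Bob proposes): Alice will accept anything ≥ 0, so Bob offers 0 and keeps 1.
Round 5 (Alice proposes): Bob can get 1 next round, worth 0.81 × 1 = 0.81 now. Alice offers 0.81 and keeps 1 − 0.81 = 0.19.
Round 4 (Bob proposes): Alice can get 0.19 next round, worth 0.42 × 0.19 = 0.0798 now, so Bob offers 0.0798, keeping 0.9202.
Round 3 (Alice proposes): Bob can get 0.9202 next round, worth 0.81 × 0.9202 = 0.745362 now; Alice offers that and keeps 0.254638.
Round 2 (Bob proposes): Alice can get 0.254638 next round, worth 0.42 × 0.254638 = 0.10694796 now. Bob offers 0.10694796 and keeps 1 − 0.10694796 = 0.89305204.
Round 1 (Alice proposes): Bob can get 0.89305204 next round, worth 0.81 × 0.89305204 = 0.7233721524 now, so Alice offers 0.7233721524, keeping 0.2766278476.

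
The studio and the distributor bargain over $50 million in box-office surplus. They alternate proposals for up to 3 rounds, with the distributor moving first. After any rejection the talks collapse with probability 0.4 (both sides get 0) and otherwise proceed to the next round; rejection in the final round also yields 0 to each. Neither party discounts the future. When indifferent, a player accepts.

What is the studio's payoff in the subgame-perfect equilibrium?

12

By backward induction:
Round 3 (the distributor proposes): rejection yields 0 for the studio; the distributor offers 0 and keeps 50.
Round 2 (the studio proposes): rejecting gives the distributor an expected 0.6 × 50 = 30; the studio offers that and keeps 20.
Round 1 (the distributor proposes): rejecting gives the studio an expected 0.6 × 20 = 12; the distributor offers that and keeps 38.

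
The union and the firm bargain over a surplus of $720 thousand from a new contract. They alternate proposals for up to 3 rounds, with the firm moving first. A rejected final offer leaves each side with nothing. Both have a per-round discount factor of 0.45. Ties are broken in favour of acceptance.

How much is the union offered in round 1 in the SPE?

178.2

Round 3 (the firm proposes): the union will accept anything ≥ 0, so the firm offers 0 and keeps 720.
Round 2 (the union proposes): the firm can get 720 next round, worth 0.45 × 720 = 324 now, so the union offers 324, keeping 396.
Round 1 (the firm proposes): the union can get 396 next round, worth 0.45 × 396 = 178.2 now, so the firm offers 178.2, keeping 541.8.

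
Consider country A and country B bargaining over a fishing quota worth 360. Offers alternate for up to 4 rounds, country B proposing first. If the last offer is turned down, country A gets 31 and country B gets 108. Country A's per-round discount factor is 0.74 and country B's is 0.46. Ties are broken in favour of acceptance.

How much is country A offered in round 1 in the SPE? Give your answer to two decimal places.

Round 4 (country A proposes): country B gets 108 if talks fail, so country A offers 108 and keeps 252.
Round 3 (country B proposes): country A can get 252 next round, worth 0.74 × 252 = 186.48 now; country B offers that and keeps 173.52.
Round 2 (country A proposes): country B can get 173.52 next round, worth 0.46 × 173.52 = 79.8192 now; country A offers that and keeps 280.1808.
Round 1 (country B proposes): country A can get 280.1808 next round, worth 0.74 × 280.1808 = 207.333792 now. Country B offers 207.333792 and keeps 360 − 207.333792 = 152.666208.

207.33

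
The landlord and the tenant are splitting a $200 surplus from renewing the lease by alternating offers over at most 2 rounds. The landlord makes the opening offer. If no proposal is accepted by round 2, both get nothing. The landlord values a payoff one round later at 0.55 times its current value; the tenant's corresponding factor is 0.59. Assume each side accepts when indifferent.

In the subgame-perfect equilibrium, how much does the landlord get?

82

By backward induction:
Round 2 (the tenant proposes): the landlord will accept anything ≥ 0, so the tenant offers 0 and keeps 200.
Round 1 (the landlord proposes): the tenant can get 200 next round, worth 0.59 × 200 = 118 now. The landlord offers 118 and keeps 200 − 118 = 82.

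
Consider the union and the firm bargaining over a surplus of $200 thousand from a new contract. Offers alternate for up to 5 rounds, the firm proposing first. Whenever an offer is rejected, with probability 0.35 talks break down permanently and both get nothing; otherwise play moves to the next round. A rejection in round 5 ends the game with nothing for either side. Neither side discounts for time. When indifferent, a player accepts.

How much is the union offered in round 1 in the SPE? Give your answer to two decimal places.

Round 5 (the firm proposes): the union will accept anything ≥ 0, so the firm offers 0 and keeps 200.
Round 4 (the union proposes): rejecting gives the firm an expected 0.65 × 200 = 130. The union offers 130 and keeps 200 − 130 = 70.
Round 3 (the firm proposes): rejecting gives the union an expected 0.65 × 70 = 45.5; the firm offers that and keeps 154.5.
Round 2 (the union proposes): rejecting gives the firm an expected 0.65 × 154.5 = 100.425. The union offers 100.425 and keeps 200 − 100.425 = 99.575.
Round 1 (the firm proposes): rejecting gives the union an expected 0.65 × 99.575 = 64.72375, so the firm offers 64.72375, keeping 135.27625.

64.72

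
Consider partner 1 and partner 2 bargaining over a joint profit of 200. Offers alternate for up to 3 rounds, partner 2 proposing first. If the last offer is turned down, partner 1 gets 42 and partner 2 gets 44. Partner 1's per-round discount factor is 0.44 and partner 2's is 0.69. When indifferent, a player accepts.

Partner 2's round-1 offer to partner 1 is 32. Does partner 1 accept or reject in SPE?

Reject

Work out partner 1's continuation value if the offer is rejected.
Round 3 (partner 2 proposes): partner 1 gets 42 if talks fail, so partner 2 offers 42 and keeps 158.
Round 2 (partner 1 proposes): partner 2 can get 158 next round, worth 0.69 × 158 = 109.02 now, so partner 1 offers 109.02, keeping 90.98.
So by rejecting in round 1, partner 1 gets 90.98 next round, worth 0.44 × 90.98 = 40.0312 now.
Offer 32 < 40.0312, so partner 1 rejects.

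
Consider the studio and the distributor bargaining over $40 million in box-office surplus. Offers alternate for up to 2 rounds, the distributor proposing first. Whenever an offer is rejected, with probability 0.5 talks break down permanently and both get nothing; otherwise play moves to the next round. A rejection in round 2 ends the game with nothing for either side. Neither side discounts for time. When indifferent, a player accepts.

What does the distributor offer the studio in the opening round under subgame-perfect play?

20

Round 2 (the studio proposes): the distributor will accept anything ≥ 0, so the studio offers 0 and keeps 40.
Round 1 (the distributor proposes): rejecting gives the studio an expected 0.5 × 40 = 20; the distributor offers that and keeps 20.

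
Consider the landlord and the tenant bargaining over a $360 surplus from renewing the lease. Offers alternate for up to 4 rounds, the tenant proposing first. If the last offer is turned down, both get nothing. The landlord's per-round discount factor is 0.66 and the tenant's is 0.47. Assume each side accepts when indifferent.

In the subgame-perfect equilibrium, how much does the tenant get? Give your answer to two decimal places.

Solve by backward induction from round 4.
Round 4 (the landlord proposes): the tenant will accept anything ≥ 0, so the landlord offers 0 and keeps 360.
Round 3 (the tenant proposes): the landlord can get 360 next round, worth 0.66 × 360 = 237.6 now, so the tenant offers 237.6, keeping 122.4.
Round 2 (the landlord proposes): the tenant can get 122.4 next round, worth 0.47 × 122.4 = 57.528 now; the landlord offers that and keeps 302.472.
Round 1 (the tenant proposes): the landlord can get 302.472 next round, worth 0.66 × 302.472 = 199.63152 now. The tenant offers 199.63152 and keeps 360 − 199.63152 = 160.36848.

160.37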